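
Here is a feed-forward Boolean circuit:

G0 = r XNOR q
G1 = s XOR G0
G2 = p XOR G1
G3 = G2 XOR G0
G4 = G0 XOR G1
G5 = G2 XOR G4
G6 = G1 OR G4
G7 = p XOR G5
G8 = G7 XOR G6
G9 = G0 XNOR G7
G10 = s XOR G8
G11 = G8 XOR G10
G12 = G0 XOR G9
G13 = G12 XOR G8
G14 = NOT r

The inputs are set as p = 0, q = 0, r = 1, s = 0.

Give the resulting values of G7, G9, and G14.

G0 = r XNOR q = 1 XNOR 0 = 0
G1 = s XOR G0 = 0 XOR 0 = 0
G2 = p XOR G1 = 0 XOR 0 = 0
G4 = G0 XOR G1 = 0 XOR 0 = 0
G5 = G2 XOR G4 = 0 XOR 0 = 0
G7 = p XOR G5 = 0 XOR 0 = 0
G9 = G0 XNOR G7 = 0 XNOR 0 = 1
G14 = NOT r = NOT 1 = 0

G7 = 0; G9 = 1; G14 = 0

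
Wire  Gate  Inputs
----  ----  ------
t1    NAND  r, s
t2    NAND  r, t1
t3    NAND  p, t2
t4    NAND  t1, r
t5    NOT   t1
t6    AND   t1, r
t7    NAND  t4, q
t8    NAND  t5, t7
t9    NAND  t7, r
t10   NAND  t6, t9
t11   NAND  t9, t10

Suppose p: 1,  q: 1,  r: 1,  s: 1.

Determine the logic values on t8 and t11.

t1 = r NAND s = 1 NAND 1 = 0
t4 = t1 NAND r = 0 NAND 1 = 1
t5 = NOT t1 = NOT 0 = 1
t6 = t1 AND r = 0 AND 1 = 0
t7 = t4 NAND q = 1 NAND 1 = 0
t8 = t5 NAND t7 = 1 NAND 0 = 1
t9 = t7 NAND r = 0 NAND 1 = 1
t10 = t6 NAND t9 = 0 NAND 1 = 1
t11 = t9 NAND t10 = 1 NAND 1 = 0

t8 = 1, t11 = 0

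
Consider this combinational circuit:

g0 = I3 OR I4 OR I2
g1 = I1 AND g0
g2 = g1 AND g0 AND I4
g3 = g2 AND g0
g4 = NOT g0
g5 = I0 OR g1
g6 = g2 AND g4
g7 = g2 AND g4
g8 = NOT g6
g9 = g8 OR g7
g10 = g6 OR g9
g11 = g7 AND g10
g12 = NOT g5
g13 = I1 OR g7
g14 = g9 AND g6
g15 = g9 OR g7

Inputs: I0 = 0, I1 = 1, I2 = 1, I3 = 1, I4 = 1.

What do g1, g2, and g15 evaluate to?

g1 = 1  g2 = 1  g15 = 1

g0 = I3 OR I4 OR I2 = 1 OR 1 OR 1 = 1
g1 = I1 AND g0 = 1 AND 1 = 1
g2 = g1 AND g0 AND I4 = 1 AND 1 AND 1 = 1
g4 = NOT g0 = NOT 1 = 0
g6 = g2 AND g4 = 1 AND 0 = 0
g7 = g2 AND g4 = 1 AND 0 = 0
g8 = NOT g6 = NOT 0 = 1
g9 = g8 OR g7 = 1 OR 0 = 1
g15 = g9 OR g7 = 1 OR 0 = 1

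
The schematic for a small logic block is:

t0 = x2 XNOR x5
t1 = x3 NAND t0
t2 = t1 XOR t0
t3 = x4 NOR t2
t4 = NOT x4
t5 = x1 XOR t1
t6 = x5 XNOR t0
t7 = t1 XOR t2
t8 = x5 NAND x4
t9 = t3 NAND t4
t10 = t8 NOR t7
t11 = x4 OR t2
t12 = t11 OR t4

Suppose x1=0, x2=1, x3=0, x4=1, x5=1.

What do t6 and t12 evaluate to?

t6 = 1, t12 = 1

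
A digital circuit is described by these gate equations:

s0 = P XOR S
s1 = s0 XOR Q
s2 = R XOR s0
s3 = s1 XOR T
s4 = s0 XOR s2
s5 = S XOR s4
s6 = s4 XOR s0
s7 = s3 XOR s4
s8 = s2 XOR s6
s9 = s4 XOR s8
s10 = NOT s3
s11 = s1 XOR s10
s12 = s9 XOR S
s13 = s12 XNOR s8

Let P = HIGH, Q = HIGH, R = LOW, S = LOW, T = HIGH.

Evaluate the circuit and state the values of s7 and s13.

s0 = P XOR S = HIGH XOR LOW = HIGH
s1 = s0 XOR Q = HIGH XOR HIGH = LOW
s2 = R XOR s0 = LOW XOR HIGH = HIGH
s3 = s1 XOR T = LOW XOR HIGH = HIGH
s4 = s0 XOR s2 = HIGH XOR HIGH = LOW
s6 = s4 XOR s0 = LOW XOR HIGH = HIGH
s7 = s3 XOR s4 = HIGH XOR LOW = HIGH
s8 = s2 XOR s6 = HIGH XOR HIGH = LOW
s9 = s4 XOR s8 = LOW XOR LOW = LOW
s12 = s9 XOR S = LOW XOR LOW = LOW
s13 = s12 XNOR s8 = LOW XNOR LOW = HIGH

s7 = HIGH  s13 = HIGH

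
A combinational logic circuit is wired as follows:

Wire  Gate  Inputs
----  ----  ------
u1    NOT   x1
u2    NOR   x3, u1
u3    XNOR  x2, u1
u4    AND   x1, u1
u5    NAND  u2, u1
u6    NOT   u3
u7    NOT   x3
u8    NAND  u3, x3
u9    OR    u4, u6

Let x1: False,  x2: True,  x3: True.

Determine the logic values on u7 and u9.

u1 = NOT x1 = NOT False = True
u3 = x2 XNOR u1 = True XNOR True = True
u4 = x1 AND u1 = False AND True = False
u6 = NOT u3 = NOT True = False
u7 = NOT x3 = NOT True = False
u9 = u4 OR u6 = False OR False = False

u7 = False  u9 = False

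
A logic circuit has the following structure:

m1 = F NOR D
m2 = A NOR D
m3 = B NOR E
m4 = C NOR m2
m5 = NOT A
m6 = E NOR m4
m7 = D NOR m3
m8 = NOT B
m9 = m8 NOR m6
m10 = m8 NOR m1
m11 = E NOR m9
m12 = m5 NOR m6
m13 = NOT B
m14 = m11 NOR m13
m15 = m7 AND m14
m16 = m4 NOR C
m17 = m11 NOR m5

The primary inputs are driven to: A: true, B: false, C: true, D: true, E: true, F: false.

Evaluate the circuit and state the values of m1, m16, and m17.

m1 = false, m16 = false, m17 = true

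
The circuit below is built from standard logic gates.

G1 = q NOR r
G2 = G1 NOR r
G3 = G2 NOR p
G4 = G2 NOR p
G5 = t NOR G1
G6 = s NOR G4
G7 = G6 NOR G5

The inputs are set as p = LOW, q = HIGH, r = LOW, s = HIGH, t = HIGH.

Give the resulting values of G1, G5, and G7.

G1 = q NOR r = HIGH NOR LOW = LOW
G2 = G1 NOR r = LOW NOR LOW = HIGH
G4 = G2 NOR p = HIGH NOR LOW = LOW
G5 = t NOR G1 = HIGH NOR LOW = LOW
G6 = s NOR G4 = HIGH NOR LOW = LOW
G7 = G6 NOR G5 = LOW NOR LOW = HIGH

G1 = LOW  G5 = LOW  G7 = HIGH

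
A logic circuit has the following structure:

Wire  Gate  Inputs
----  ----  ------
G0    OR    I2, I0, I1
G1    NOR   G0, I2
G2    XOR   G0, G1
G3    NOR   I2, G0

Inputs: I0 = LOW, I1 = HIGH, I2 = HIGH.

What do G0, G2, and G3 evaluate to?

G0 = HIGH, G2 = HIGH, G3 = LOW

G0 = I2 OR I0 OR I1 = HIGH OR LOW OR HIGH = HIGH
G1 = G0 NOR I2 = HIGH NOR HIGH = LOW
G2 = G0 XOR G1 = HIGH XOR LOW = HIGH
G3 = I2 NOR G0 = HIGH NOR HIGH = LOW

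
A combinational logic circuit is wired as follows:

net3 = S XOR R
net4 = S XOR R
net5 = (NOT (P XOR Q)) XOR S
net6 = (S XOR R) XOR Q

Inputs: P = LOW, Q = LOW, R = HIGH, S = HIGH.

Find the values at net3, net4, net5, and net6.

net3 = HIGH XOR HIGH = LOW
net4 = HIGH XOR HIGH = LOW
net5 = (NOT (LOW XOR LOW)) XOR HIGH = LOW
net6 = (HIGH XOR HIGH) XOR LOW = LOW

net3 = LOW, net4 = LOW, net5 = LOW, net6 = LOW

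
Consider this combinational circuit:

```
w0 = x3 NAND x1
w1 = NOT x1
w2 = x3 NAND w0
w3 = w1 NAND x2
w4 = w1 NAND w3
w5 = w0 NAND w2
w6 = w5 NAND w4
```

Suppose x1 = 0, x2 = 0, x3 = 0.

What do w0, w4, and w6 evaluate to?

w0 = x3 NAND x1 = 0 NAND 0 = 1
w1 = NOT x1 = NOT 0 = 1
w2 = x3 NAND w0 = 0 NAND 1 = 1
w3 = w1 NAND x2 = 1 NAND 0 = 1
w4 = w1 NAND w3 = 1 NAND 1 = 0
w5 = w0 NAND w2 = 1 NAND 1 = 0
w6 = w5 NAND w4 = 0 NAND 0 = 1

w0 = 1, w4 = 0, w6 = 1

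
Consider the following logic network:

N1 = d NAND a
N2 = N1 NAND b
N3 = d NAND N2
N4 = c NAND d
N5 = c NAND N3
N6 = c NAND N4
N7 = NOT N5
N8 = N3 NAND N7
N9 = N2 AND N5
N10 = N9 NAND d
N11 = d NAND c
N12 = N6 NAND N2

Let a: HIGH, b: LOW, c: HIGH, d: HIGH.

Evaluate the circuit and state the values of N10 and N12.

N10 = LOW  N12 = LOW

N1 = d NAND a = HIGH NAND HIGH = LOW
N2 = N1 NAND b = LOW NAND LOW = HIGH
N3 = d NAND N2 = HIGH NAND HIGH = LOW
N4 = c NAND d = HIGH NAND HIGH = LOW
N5 = c NAND N3 = HIGH NAND LOW = HIGH
N6 = c NAND N4 = HIGH NAND LOW = HIGH
N9 = N2 AND N5 = HIGH AND HIGH = HIGH
N10 = N9 NAND d = HIGH NAND HIGH = LOW
N12 = N6 NAND N2 = HIGH NAND HIGH = LOW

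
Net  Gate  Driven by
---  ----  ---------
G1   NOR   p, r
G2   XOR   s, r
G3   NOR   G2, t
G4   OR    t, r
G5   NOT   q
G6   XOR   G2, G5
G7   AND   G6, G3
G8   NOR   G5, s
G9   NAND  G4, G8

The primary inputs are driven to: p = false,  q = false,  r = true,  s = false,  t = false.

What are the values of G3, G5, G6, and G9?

G3 = false  G5 = true  G6 = false  G9 = true

G2 = s XOR r = false XOR true = true
G3 = G2 NOR t = true NOR false = false
G4 = t OR r = false OR true = true
G5 = NOT q = NOT false = true
G6 = G2 XOR G5 = true XOR true = false
G8 = G5 NOR s = true NOR false = false
G9 = G4 NAND G8 = true NAND false = true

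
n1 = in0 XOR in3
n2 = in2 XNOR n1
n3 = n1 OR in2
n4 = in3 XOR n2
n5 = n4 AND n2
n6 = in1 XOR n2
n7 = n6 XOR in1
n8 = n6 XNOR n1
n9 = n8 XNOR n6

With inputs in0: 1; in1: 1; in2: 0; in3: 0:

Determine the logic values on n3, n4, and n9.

n3 = 1  n4 = 0  n9 = 1

n1 = in0 XOR in3 = 1 XOR 0 = 1
n2 = in2 XNOR n1 = 0 XNOR 1 = 0
n3 = n1 OR in2 = 1 OR 0 = 1
n4 = in3 XOR n2 = 0 XOR 0 = 0
n6 = in1 XOR n2 = 1 XOR 0 = 1
n8 = n6 XNOR n1 = 1 XNOR 1 = 1
n9 = n8 XNOR n6 = 1 XNOR 1 = 1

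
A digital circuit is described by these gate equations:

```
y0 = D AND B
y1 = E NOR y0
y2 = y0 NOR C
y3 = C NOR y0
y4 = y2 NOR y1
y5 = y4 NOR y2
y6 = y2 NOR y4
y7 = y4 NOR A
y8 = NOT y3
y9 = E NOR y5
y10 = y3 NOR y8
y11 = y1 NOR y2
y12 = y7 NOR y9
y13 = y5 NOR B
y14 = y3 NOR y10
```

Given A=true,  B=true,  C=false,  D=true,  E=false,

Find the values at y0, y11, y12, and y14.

y0 = true; y11 = true; y12 = false; y14 = true

y0 = D AND B = true AND true = true
y1 = E NOR y0 = false NOR true = false
y2 = y0 NOR C = true NOR false = false
y3 = C NOR y0 = false NOR true = false
y4 = y2 NOR y1 = false NOR false = true
y5 = y4 NOR y2 = true NOR false = false
y7 = y4 NOR A = true NOR true = false
y8 = NOT y3 = NOT false = true
y9 = E NOR y5 = false NOR false = true
y10 = y3 NOR y8 = false NOR true = false
y11 = y1 NOR y2 = false NOR false = true
y12 = y7 NOR y9 = false NOR true = false
y14 = y3 NOR y10 = false NOR false = true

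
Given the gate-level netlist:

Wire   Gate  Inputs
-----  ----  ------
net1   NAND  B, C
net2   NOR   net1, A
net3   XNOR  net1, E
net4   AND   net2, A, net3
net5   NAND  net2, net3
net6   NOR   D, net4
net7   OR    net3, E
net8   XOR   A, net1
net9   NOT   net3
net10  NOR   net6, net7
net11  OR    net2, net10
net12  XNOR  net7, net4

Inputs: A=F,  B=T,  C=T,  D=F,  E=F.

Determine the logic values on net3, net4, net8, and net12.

net3 = T  net4 = F  net8 = F  net12 = F

net1 = B NAND C = T NAND T = F
net2 = net1 NOR A = F NOR F = T
net3 = net1 XNOR E = F XNOR F = T
net4 = net2 AND A AND net3 = T AND F AND T = F
net7 = net3 OR E = T OR F = T
net8 = A XOR net1 = F XOR F = F
net12 = net7 XNOR net4 = T XNOR F = F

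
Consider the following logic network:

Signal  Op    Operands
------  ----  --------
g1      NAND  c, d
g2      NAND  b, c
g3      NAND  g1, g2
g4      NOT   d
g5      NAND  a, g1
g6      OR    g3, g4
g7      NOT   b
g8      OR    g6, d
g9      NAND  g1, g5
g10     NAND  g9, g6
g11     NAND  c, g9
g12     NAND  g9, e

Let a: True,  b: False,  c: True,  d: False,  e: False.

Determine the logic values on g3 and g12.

g3 = False  g12 = True

g1 = c NAND d = True NAND False = True
g2 = b NAND c = False NAND True = True
g3 = g1 NAND g2 = True NAND True = False
g5 = a NAND g1 = True NAND True = False
g9 = g1 NAND g5 = True NAND False = True
g12 = g9 NAND e = True NAND False = True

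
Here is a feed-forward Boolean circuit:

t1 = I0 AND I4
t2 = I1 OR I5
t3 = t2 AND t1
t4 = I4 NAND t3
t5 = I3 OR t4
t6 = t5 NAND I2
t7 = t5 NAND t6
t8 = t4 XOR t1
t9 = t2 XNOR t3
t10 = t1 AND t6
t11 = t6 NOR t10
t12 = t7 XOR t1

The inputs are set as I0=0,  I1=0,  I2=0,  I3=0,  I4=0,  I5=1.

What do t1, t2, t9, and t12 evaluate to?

t1 = 0  t2 = 1  t9 = 0  t12 = 0

t1 = I0 AND I4 = 0 AND 0 = 0
t2 = I1 OR I5 = 0 OR 1 = 1
t3 = t2 AND t1 = 1 AND 0 = 0
t4 = I4 NAND t3 = 0 NAND 0 = 1
t5 = I3 OR t4 = 0 OR 1 = 1
t6 = t5 NAND I2 = 1 NAND 0 = 1
t7 = t5 NAND t6 = 1 NAND 1 = 0
t9 = t2 XNOR t3 = 1 XNOR 0 = 0
t12 = t7 XOR t1 = 0 XOR 0 = 0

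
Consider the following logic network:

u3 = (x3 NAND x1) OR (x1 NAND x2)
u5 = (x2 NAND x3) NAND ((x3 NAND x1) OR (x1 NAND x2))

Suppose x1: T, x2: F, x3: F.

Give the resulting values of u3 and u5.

u3 = (F NAND T) OR (T NAND F) = T
u5 = (F NAND F) NAND ((F NAND T) OR (T NAND F)) = F

u3 = T, u5 = F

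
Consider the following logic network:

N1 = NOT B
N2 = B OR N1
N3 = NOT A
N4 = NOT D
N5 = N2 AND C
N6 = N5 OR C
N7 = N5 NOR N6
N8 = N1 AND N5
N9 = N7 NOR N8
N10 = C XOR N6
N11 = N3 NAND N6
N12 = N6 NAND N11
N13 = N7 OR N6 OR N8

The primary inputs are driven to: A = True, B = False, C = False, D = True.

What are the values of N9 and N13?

N1 = NOT B = NOT False = True
N2 = B OR N1 = False OR True = True
N5 = N2 AND C = True AND False = False
N6 = N5 OR C = False OR False = False
N7 = N5 NOR N6 = False NOR False = True
N8 = N1 AND N5 = True AND False = False
N9 = N7 NOR N8 = True NOR False = False
N13 = N7 OR N6 OR N8 = True OR False OR False = True

N9 = False  N13 = True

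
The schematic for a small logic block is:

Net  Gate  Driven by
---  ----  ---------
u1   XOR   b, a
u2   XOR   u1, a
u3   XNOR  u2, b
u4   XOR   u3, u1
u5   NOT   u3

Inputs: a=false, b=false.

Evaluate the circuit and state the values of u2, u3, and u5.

u2 = false; u3 = true; u5 = false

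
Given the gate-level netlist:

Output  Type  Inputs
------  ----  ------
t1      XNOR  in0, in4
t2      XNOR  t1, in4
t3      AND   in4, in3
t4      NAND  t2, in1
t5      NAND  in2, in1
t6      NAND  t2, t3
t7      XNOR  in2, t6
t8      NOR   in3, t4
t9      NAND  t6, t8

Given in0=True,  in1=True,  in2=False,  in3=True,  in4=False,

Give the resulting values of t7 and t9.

t1 = in0 XNOR in4 = True XNOR False = False
t2 = t1 XNOR in4 = False XNOR False = True
t3 = in4 AND in3 = False AND True = False
t4 = t2 NAND in1 = True NAND True = False
t6 = t2 NAND t3 = True NAND False = True
t7 = in2 XNOR t6 = False XNOR True = False
t8 = in3 NOR t4 = True NOR False = False
t9 = t6 NAND t8 = True NAND False = True

t7 = False, t9 = True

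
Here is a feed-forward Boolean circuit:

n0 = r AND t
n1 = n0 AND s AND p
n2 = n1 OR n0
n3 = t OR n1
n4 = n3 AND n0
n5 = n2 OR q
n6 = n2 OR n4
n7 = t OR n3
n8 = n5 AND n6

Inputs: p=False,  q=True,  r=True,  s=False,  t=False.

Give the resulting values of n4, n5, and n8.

n0 = r AND t = True AND False = False
n1 = n0 AND s AND p = False AND False AND False = False
n2 = n1 OR n0 = False OR False = False
n3 = t OR n1 = False OR False = False
n4 = n3 AND n0 = False AND False = False
n5 = n2 OR q = False OR True = True
n6 = n2 OR n4 = False OR False = False
n8 = n5 AND n6 = True AND False = False

n4 = False  n5 = True  n8 = False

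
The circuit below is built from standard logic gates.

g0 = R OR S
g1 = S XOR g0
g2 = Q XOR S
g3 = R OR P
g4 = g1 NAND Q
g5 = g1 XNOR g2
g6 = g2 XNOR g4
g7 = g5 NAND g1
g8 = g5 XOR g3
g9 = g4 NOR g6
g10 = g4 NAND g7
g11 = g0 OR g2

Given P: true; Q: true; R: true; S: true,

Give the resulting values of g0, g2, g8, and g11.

g0 = true, g2 = false, g8 = false, g11 = true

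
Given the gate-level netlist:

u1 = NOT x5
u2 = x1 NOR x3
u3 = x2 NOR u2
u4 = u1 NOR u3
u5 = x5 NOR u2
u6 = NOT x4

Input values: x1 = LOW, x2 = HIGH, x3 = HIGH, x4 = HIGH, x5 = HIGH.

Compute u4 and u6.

u4 = HIGH; u6 = LOW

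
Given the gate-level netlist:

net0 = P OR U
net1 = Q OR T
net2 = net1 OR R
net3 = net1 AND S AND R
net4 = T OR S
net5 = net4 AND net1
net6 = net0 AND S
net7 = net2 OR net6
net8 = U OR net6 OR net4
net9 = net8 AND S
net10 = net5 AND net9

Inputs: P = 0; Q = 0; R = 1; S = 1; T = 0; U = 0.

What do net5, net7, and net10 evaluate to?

net0 = P OR U = 0 OR 0 = 0
net1 = Q OR T = 0 OR 0 = 0
net2 = net1 OR R = 0 OR 1 = 1
net4 = T OR S = 0 OR 1 = 1
net5 = net4 AND net1 = 1 AND 0 = 0
net6 = net0 AND S = 0 AND 1 = 0
net7 = net2 OR net6 = 1 OR 0 = 1
net8 = U OR net6 OR net4 = 0 OR 0 OR 1 = 1
net9 = net8 AND S = 1 AND 1 = 1
net10 = net5 AND net9 = 0 AND 1 = 0

net5 = 0; net7 = 1; net10 = 0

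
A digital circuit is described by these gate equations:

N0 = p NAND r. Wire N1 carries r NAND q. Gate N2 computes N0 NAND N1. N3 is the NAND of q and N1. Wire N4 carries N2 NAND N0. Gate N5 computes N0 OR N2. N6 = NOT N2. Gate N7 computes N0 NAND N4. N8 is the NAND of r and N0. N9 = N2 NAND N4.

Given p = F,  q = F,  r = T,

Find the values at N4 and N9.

N0 = p NAND r = F NAND T = T
N1 = r NAND q = T NAND F = T
N2 = N0 NAND N1 = T NAND T = F
N4 = N2 NAND N0 = F NAND T = T
N9 = N2 NAND N4 = F NAND T = T

N4 = T; N9 = T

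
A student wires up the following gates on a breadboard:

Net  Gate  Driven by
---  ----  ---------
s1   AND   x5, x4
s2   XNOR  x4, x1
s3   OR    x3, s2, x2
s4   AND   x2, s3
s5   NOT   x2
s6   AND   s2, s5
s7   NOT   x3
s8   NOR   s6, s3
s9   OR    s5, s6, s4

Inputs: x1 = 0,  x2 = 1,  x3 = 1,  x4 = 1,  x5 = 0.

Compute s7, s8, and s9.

s2 = x4 XNOR x1 = 1 XNOR 0 = 0
s3 = x3 OR s2 OR x2 = 1 OR 0 OR 1 = 1
s4 = x2 AND s3 = 1 AND 1 = 1
s5 = NOT x2 = NOT 1 = 0
s6 = s2 AND s5 = 0 AND 0 = 0
s7 = NOT x3 = NOT 1 = 0
s8 = s6 NOR s3 = 0 NOR 1 = 0
s9 = s5 OR s6 OR s4 = 0 OR 0 OR 1 = 1

s7 = 0, s8 = 0, s9 = 1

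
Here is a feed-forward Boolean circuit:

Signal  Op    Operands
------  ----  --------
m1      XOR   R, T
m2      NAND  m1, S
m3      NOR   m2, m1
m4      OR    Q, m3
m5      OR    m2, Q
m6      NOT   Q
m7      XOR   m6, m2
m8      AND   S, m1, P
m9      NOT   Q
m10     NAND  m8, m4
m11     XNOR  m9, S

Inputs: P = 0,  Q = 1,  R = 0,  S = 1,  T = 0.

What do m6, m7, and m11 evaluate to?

m6 = 0  m7 = 1  m11 = 0

m1 = R XOR T = 0 XOR 0 = 0
m2 = m1 NAND S = 0 NAND 1 = 1
m6 = NOT Q = NOT 1 = 0
m7 = m6 XOR m2 = 0 XOR 1 = 1
m9 = NOT Q = NOT 1 = 0
m11 = m9 XNOR S = 0 XNOR 1 = 0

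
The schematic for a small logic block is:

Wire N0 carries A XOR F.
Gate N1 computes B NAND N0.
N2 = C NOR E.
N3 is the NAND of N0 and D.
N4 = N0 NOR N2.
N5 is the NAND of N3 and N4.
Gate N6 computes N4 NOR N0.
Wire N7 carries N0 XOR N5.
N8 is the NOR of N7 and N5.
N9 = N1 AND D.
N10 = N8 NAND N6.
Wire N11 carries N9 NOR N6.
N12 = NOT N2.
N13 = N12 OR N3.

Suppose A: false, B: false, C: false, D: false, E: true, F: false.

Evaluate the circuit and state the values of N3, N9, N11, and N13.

N3 = true, N9 = false, N11 = true, N13 = true

N0 = A XOR F = false XOR false = false
N1 = B NAND N0 = false NAND false = true
N2 = C NOR E = false NOR true = false
N3 = N0 NAND D = false NAND false = true
N4 = N0 NOR N2 = false NOR false = true
N6 = N4 NOR N0 = true NOR false = false
N9 = N1 AND D = true AND false = false
N11 = N9 NOR N6 = false NOR false = true
N12 = NOT N2 = NOT false = true
N13 = N12 OR N3 = true OR true = true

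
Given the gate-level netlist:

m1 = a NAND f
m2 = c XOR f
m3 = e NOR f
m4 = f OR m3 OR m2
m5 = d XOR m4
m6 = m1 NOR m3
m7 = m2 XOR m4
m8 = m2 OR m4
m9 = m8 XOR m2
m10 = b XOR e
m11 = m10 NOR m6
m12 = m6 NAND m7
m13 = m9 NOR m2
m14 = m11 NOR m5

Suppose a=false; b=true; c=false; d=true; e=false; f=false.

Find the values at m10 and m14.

m1 = a NAND f = false NAND false = true
m2 = c XOR f = false XOR false = false
m3 = e NOR f = false NOR false = true
m4 = f OR m3 OR m2 = false OR true OR false = true
m5 = d XOR m4 = true XOR true = false
m6 = m1 NOR m3 = true NOR true = false
m10 = b XOR e = true XOR false = true
m11 = m10 NOR m6 = true NOR false = false
m14 = m11 NOR m5 = false NOR false = true

m10 = true, m14 = true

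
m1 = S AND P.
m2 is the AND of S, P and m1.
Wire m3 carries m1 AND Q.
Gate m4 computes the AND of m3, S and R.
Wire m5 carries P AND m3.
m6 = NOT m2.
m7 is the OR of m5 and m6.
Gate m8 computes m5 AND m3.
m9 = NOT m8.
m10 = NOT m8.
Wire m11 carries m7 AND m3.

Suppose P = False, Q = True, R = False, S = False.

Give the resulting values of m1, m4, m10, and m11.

m1 = S AND P = False AND False = False
m2 = S AND P AND m1 = False AND False AND False = False
m3 = m1 AND Q = False AND True = False
m4 = m3 AND S AND R = False AND False AND False = False
m5 = P AND m3 = False AND False = False
m6 = NOT m2 = NOT False = True
m7 = m5 OR m6 = False OR True = True
m8 = m5 AND m3 = False AND False = False
m10 = NOT m8 = NOT False = True
m11 = m7 AND m3 = True AND False = False

m1 = False; m4 = False; m10 = True; m11 = False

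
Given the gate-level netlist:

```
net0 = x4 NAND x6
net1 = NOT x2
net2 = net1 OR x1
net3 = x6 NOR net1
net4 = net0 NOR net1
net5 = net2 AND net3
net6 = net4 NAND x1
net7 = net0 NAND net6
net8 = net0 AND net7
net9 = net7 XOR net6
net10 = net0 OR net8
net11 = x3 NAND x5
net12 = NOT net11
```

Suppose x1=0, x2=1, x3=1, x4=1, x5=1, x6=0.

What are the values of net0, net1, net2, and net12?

net0 = 1; net1 = 0; net2 = 0; net12 = 1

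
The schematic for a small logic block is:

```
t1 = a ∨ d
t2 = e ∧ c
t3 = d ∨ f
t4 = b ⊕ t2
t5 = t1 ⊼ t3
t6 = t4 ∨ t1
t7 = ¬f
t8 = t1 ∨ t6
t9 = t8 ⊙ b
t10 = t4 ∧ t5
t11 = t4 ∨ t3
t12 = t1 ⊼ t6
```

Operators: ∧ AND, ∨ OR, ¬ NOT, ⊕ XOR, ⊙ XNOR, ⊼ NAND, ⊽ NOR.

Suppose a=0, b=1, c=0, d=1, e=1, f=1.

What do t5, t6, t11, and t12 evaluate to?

t1 = a OR d = 0 OR 1 = 1
t2 = e AND c = 1 AND 0 = 0
t3 = d OR f = 1 OR 1 = 1
t4 = b XOR t2 = 1 XOR 0 = 1
t5 = t1 NAND t3 = 1 NAND 1 = 0
t6 = t4 OR t1 = 1 OR 1 = 1
t11 = t4 OR t3 = 1 OR 1 = 1
t12 = t1 NAND t6 = 1 NAND 1 = 0

t5 = 0, t6 = 1, t11 = 1, t12 = 0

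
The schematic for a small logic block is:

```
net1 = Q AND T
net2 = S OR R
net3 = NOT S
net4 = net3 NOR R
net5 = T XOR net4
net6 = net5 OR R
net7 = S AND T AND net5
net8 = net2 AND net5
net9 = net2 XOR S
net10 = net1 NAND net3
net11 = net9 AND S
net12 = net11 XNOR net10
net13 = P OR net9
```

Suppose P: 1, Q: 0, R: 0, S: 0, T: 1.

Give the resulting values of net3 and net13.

net2 = S OR R = 0 OR 0 = 0
net3 = NOT S = NOT 0 = 1
net9 = net2 XOR S = 0 XOR 0 = 0
net13 = P OR net9 = 1 OR 0 = 1

net3 = 1; net13 = 1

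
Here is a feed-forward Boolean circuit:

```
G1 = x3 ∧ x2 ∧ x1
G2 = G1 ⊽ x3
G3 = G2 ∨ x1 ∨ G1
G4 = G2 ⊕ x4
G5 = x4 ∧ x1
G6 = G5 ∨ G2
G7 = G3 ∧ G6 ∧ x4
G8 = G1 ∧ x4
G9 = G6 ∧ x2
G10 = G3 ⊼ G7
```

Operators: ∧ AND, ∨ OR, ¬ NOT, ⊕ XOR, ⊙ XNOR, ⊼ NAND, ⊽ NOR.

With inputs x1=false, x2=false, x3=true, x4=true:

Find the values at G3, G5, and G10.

G3 = false, G5 = false, G10 = true

G1 = x3 AND x2 AND x1 = true AND false AND false = false
G2 = G1 NOR x3 = false NOR true = false
G3 = G2 OR x1 OR G1 = false OR false OR false = false
G5 = x4 AND x1 = true AND false = false
G6 = G5 OR G2 = false OR false = false
G7 = G3 AND G6 AND x4 = false AND false AND true = false
G10 = G3 NAND G7 = false NAND false = true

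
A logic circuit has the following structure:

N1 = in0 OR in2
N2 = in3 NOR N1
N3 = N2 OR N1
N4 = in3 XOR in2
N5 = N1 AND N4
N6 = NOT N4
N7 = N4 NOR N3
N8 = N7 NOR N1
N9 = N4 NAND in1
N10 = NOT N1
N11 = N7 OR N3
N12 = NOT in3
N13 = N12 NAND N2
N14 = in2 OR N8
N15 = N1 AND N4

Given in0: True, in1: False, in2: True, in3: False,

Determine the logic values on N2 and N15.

N1 = in0 OR in2 = True OR True = True
N2 = in3 NOR N1 = False NOR True = False
N4 = in3 XOR in2 = False XOR True = True
N15 = N1 AND N4 = True AND True = True

N2 = False; N15 = True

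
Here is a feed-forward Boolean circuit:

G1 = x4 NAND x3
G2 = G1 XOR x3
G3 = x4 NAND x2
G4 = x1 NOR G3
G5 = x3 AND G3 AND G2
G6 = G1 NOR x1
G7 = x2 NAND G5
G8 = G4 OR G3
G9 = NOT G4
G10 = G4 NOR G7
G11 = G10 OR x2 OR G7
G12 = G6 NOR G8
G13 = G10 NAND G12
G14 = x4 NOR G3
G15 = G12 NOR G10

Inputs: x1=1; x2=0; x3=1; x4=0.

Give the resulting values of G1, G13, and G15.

G1 = 1; G13 = 1; G15 = 1

G1 = x4 NAND x3 = 0 NAND 1 = 1
G2 = G1 XOR x3 = 1 XOR 1 = 0
G3 = x4 NAND x2 = 0 NAND 0 = 1
G4 = x1 NOR G3 = 1 NOR 1 = 0
G5 = x3 AND G3 AND G2 = 1 AND 1 AND 0 = 0
G6 = G1 NOR x1 = 1 NOR 1 = 0
G7 = x2 NAND G5 = 0 NAND 0 = 1
G8 = G4 OR G3 = 0 OR 1 = 1
G10 = G4 NOR G7 = 0 NOR 1 = 0
G12 = G6 NOR G8 = 0 NOR 1 = 0
G13 = G10 NAND G12 = 0 NAND 0 = 1
G15 = G12 NOR G10 = 0 NOR 0 = 1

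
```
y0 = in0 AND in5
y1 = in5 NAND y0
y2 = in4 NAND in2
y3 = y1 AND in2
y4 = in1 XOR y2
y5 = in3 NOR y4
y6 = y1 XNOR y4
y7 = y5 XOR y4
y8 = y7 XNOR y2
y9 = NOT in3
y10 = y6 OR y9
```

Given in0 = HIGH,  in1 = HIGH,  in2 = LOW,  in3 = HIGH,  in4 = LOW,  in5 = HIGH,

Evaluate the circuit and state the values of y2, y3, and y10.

y2 = HIGH; y3 = LOW; y10 = HIGH

y0 = in0 AND in5 = HIGH AND HIGH = HIGH
y1 = in5 NAND y0 = HIGH NAND HIGH = LOW
y2 = in4 NAND in2 = LOW NAND LOW = HIGH
y3 = y1 AND in2 = LOW AND LOW = LOW
y4 = in1 XOR y2 = HIGH XOR HIGH = LOW
y6 = y1 XNOR y4 = LOW XNOR LOW = HIGH
y9 = NOT in3 = NOT HIGH = LOW
y10 = y6 OR y9 = HIGH OR LOW = HIGH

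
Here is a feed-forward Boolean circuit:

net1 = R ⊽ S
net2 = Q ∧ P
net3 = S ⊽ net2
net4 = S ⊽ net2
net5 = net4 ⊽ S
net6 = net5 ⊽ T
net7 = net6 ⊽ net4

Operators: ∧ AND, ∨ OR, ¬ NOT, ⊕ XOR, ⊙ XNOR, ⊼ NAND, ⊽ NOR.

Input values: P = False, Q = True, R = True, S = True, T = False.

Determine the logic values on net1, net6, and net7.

net1 = R NOR S = True NOR True = False
net2 = Q AND P = True AND False = False
net4 = S NOR net2 = True NOR False = False
net5 = net4 NOR S = False NOR True = False
net6 = net5 NOR T = False NOR False = True
net7 = net6 NOR net4 = True NOR False = False

net1 = False  net6 = True  net7 = False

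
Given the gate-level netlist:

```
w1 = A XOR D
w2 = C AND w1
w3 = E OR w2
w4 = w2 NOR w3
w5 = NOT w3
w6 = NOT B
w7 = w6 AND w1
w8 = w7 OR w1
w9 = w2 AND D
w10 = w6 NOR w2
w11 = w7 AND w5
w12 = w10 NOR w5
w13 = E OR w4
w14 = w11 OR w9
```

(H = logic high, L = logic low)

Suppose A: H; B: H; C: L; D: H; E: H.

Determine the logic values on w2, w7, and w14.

w2 = L, w7 = L, w14 = L

w1 = A XOR D = H XOR H = L
w2 = C AND w1 = L AND L = L
w3 = E OR w2 = H OR L = H
w5 = NOT w3 = NOT H = L
w6 = NOT B = NOT H = L
w7 = w6 AND w1 = L AND L = L
w9 = w2 AND D = L AND H = L
w11 = w7 AND w5 = L AND L = L
w14 = w11 OR w9 = L OR L = L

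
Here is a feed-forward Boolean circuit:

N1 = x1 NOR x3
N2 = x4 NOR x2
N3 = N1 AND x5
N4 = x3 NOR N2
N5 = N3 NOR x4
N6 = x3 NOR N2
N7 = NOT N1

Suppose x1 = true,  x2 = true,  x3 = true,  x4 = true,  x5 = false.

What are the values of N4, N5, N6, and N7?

N4 = false, N5 = false, N6 = false, N7 = true

N1 = x1 NOR x3 = true NOR true = false
N2 = x4 NOR x2 = true NOR true = false
N3 = N1 AND x5 = false AND false = false
N4 = x3 NOR N2 = true NOR false = false
N5 = N3 NOR x4 = false NOR true = false
N6 = x3 NOR N2 = true NOR false = false
N7 = NOT N1 = NOT false = true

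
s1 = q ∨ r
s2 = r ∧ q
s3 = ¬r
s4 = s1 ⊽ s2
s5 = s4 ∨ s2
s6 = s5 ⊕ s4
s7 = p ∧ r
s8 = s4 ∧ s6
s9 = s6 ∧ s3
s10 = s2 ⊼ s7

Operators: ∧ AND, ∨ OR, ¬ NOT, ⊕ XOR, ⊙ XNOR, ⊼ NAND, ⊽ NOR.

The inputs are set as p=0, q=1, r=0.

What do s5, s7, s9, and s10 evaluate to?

s5 = 0, s7 = 0, s9 = 0, s10 = 1

s1 = q OR r = 1 OR 0 = 1
s2 = r AND q = 0 AND 1 = 0
s3 = NOT r = NOT 0 = 1
s4 = s1 NOR s2 = 1 NOR 0 = 0
s5 = s4 OR s2 = 0 OR 0 = 0
s6 = s5 XOR s4 = 0 XOR 0 = 0
s7 = p AND r = 0 AND 0 = 0
s9 = s6 AND s3 = 0 AND 1 = 0
s10 = s2 NAND s7 = 0 NAND 0 = 1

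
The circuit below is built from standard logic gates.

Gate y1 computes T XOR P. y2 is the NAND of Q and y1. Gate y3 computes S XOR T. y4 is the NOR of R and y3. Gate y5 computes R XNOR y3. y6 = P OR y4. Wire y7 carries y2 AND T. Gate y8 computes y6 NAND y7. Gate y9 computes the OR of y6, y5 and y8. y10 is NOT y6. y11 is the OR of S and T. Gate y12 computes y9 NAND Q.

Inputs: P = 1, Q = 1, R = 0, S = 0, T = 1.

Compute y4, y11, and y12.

y1 = T XOR P = 1 XOR 1 = 0
y2 = Q NAND y1 = 1 NAND 0 = 1
y3 = S XOR T = 0 XOR 1 = 1
y4 = R NOR y3 = 0 NOR 1 = 0
y5 = R XNOR y3 = 0 XNOR 1 = 0
y6 = P OR y4 = 1 OR 0 = 1
y7 = y2 AND T = 1 AND 1 = 1
y8 = y6 NAND y7 = 1 NAND 1 = 0
y9 = y6 OR y5 OR y8 = 1 OR 0 OR 0 = 1
y11 = S OR T = 0 OR 1 = 1
y12 = y9 NAND Q = 1 NAND 1 = 0

y4 = 0; y11 = 1; y12 = 0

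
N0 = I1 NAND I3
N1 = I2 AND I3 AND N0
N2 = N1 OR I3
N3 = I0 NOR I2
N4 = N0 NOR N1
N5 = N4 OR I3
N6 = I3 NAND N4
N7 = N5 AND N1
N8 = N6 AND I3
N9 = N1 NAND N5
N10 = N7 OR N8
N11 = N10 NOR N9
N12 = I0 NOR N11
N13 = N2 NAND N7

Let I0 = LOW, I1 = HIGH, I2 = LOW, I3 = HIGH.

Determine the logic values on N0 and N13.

N0 = I1 NAND I3 = HIGH NAND HIGH = LOW
N1 = I2 AND I3 AND N0 = LOW AND HIGH AND LOW = LOW
N2 = N1 OR I3 = LOW OR HIGH = HIGH
N4 = N0 NOR N1 = LOW NOR LOW = HIGH
N5 = N4 OR I3 = HIGH OR HIGH = HIGH
N7 = N5 AND N1 = HIGH AND LOW = LOW
N13 = N2 NAND N7 = HIGH NAND LOW = HIGH

N0 = LOW, N13 = HIGH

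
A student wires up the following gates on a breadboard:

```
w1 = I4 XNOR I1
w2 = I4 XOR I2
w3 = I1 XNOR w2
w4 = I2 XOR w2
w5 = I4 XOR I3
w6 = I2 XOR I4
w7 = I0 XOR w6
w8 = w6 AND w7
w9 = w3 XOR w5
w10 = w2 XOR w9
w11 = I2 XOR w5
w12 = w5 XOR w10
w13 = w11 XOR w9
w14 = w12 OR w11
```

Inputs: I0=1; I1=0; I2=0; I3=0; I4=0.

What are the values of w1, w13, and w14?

w1 = I4 XNOR I1 = 0 XNOR 0 = 1
w2 = I4 XOR I2 = 0 XOR 0 = 0
w3 = I1 XNOR w2 = 0 XNOR 0 = 1
w5 = I4 XOR I3 = 0 XOR 0 = 0
w9 = w3 XOR w5 = 1 XOR 0 = 1
w10 = w2 XOR w9 = 0 XOR 1 = 1
w11 = I2 XOR w5 = 0 XOR 0 = 0
w12 = w5 XOR w10 = 0 XOR 1 = 1
w13 = w11 XOR w9 = 0 XOR 1 = 1
w14 = w12 OR w11 = 1 OR 0 = 1

w1 = 1, w13 = 1, w14 = 1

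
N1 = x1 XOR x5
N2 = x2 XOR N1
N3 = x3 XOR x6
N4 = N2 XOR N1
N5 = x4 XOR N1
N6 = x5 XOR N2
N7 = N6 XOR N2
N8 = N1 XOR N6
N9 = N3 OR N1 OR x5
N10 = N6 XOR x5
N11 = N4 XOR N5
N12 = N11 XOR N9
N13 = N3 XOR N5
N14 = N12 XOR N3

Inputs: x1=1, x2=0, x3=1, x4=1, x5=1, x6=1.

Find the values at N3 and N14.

N1 = x1 XOR x5 = 1 XOR 1 = 0
N2 = x2 XOR N1 = 0 XOR 0 = 0
N3 = x3 XOR x6 = 1 XOR 1 = 0
N4 = N2 XOR N1 = 0 XOR 0 = 0
N5 = x4 XOR N1 = 1 XOR 0 = 1
N9 = N3 OR N1 OR x5 = 0 OR 0 OR 1 = 1
N11 = N4 XOR N5 = 0 XOR 1 = 1
N12 = N11 XOR N9 = 1 XOR 1 = 0
N14 = N12 XOR N3 = 0 XOR 0 = 0

N3 = 0; N14 = 0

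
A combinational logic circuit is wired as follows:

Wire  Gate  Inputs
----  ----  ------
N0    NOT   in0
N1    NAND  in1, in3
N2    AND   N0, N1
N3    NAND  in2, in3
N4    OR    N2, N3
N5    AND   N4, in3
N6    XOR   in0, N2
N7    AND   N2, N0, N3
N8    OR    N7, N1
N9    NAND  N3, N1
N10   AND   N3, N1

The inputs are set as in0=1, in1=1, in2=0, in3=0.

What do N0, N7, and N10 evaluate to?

N0 = 0, N7 = 0, N10 = 1

N0 = NOT in0 = NOT 1 = 0
N1 = in1 NAND in3 = 1 NAND 0 = 1
N2 = N0 AND N1 = 0 AND 1 = 0
N3 = in2 NAND in3 = 0 NAND 0 = 1
N7 = N2 AND N0 AND N3 = 0 AND 0 AND 1 = 0
N10 = N3 AND N1 = 1 AND 1 = 1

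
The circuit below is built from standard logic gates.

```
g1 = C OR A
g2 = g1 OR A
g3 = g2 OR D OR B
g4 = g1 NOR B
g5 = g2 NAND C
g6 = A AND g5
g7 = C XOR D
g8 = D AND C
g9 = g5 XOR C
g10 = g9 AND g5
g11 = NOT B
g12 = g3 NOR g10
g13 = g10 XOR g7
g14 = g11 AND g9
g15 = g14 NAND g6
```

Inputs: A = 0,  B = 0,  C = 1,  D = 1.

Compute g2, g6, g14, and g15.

g1 = C OR A = 1 OR 0 = 1
g2 = g1 OR A = 1 OR 0 = 1
g5 = g2 NAND C = 1 NAND 1 = 0
g6 = A AND g5 = 0 AND 0 = 0
g9 = g5 XOR C = 0 XOR 1 = 1
g11 = NOT B = NOT 0 = 1
g14 = g11 AND g9 = 1 AND 1 = 1
g15 = g14 NAND g6 = 1 NAND 0 = 1

g2 = 1, g6 = 0, g14 = 1, g15 = 1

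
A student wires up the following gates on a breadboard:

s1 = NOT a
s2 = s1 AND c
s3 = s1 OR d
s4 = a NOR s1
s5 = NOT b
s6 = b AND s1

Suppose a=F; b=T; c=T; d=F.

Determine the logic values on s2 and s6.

s2 = T, s6 = T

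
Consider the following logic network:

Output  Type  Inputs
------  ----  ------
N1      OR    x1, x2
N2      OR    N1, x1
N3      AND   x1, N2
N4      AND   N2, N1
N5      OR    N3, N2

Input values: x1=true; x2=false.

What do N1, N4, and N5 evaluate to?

N1 = true, N4 = true, N5 = true

N1 = x1 OR x2 = true OR false = true
N2 = N1 OR x1 = true OR true = true
N3 = x1 AND N2 = true AND true = true
N4 = N2 AND N1 = true AND true = true
N5 = N3 OR N2 = true OR true = true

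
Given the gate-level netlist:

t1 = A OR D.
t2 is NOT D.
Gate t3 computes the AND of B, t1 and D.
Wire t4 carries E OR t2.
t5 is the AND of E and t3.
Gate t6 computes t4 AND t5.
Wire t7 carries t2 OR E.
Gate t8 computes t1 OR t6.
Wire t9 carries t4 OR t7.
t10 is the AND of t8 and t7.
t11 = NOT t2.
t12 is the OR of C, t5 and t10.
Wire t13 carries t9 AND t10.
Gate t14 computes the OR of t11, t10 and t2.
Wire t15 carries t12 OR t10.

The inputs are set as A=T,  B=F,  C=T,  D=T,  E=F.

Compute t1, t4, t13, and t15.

t1 = T  t4 = F  t13 = F  t15 = T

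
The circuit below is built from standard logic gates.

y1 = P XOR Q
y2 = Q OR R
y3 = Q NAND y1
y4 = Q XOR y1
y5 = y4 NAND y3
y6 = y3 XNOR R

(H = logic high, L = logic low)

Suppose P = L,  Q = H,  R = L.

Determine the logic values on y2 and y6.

y1 = P XOR Q = L XOR H = H
y2 = Q OR R = H OR L = H
y3 = Q NAND y1 = H NAND H = L
y6 = y3 XNOR R = L XNOR L = H

y2 = H  y6 = H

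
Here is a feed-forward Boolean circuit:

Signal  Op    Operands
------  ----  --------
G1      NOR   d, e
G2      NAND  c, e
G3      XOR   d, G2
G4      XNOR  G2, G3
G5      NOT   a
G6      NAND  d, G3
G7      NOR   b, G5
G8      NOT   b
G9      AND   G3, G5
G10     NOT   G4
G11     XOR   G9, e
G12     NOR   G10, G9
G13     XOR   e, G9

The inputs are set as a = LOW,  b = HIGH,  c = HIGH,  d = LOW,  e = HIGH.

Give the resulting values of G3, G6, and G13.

G3 = LOW, G6 = HIGH, G13 = HIGH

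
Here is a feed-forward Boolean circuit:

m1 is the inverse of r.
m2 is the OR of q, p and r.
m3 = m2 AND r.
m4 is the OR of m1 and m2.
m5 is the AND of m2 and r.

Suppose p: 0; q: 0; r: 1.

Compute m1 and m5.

m1 = NOT r = NOT 1 = 0
m2 = q OR p OR r = 0 OR 0 OR 1 = 1
m5 = m2 AND r = 1 AND 1 = 1

m1 = 0; m5 = 1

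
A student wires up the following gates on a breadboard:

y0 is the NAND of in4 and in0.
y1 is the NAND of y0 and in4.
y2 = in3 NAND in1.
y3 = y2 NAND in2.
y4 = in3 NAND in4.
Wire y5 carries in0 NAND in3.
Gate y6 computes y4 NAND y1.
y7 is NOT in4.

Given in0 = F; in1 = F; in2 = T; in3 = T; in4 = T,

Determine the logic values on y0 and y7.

y0 = T, y7 = F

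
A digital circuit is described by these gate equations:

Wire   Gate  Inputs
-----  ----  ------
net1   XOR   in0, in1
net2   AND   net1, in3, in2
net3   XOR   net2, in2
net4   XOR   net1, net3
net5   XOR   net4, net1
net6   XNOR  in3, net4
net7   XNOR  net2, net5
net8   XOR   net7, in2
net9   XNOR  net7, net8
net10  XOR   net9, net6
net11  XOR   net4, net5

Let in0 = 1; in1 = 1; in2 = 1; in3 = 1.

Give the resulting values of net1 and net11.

net1 = 0  net11 = 0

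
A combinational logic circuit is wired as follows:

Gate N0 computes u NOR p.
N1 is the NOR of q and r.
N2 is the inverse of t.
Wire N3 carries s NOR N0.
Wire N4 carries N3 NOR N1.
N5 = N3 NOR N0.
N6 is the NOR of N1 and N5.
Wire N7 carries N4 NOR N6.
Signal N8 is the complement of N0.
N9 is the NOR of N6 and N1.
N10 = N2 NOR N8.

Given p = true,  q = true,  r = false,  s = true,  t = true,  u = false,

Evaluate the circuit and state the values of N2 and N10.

N0 = u NOR p = false NOR true = false
N2 = NOT t = NOT true = false
N8 = NOT N0 = NOT false = true
N10 = N2 NOR N8 = false NOR true = false

N2 = false; N10 = false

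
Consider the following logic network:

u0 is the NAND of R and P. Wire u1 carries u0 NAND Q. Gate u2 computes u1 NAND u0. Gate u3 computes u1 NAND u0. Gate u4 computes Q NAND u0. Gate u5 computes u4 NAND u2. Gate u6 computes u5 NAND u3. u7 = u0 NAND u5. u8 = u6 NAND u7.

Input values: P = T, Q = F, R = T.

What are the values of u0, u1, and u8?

u0 = R NAND P = T NAND T = F
u1 = u0 NAND Q = F NAND F = T
u2 = u1 NAND u0 = T NAND F = T
u3 = u1 NAND u0 = T NAND F = T
u4 = Q NAND u0 = F NAND F = T
u5 = u4 NAND u2 = T NAND T = F
u6 = u5 NAND u3 = F NAND T = T
u7 = u0 NAND u5 = F NAND F = T
u8 = u6 NAND u7 = T NAND T = F

u0 = F; u1 = T; u8 = F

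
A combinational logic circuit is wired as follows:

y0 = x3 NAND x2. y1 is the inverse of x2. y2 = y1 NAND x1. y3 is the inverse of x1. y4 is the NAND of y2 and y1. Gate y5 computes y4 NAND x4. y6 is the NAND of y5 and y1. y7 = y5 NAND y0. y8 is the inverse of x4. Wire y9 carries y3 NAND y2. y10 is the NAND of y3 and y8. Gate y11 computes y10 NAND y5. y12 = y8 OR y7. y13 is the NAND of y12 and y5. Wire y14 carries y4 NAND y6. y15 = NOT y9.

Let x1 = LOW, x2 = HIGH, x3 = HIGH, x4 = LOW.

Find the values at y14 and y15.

y14 = LOW, y15 = HIGH

y1 = NOT x2 = NOT HIGH = LOW
y2 = y1 NAND x1 = LOW NAND LOW = HIGH
y3 = NOT x1 = NOT LOW = HIGH
y4 = y2 NAND y1 = HIGH NAND LOW = HIGH
y5 = y4 NAND x4 = HIGH NAND LOW = HIGH
y6 = y5 NAND y1 = HIGH NAND LOW = HIGH
y9 = y3 NAND y2 = HIGH NAND HIGH = LOW
y14 = y4 NAND y6 = HIGH NAND HIGH = LOW
y15 = NOT y9 = NOT LOW = HIGH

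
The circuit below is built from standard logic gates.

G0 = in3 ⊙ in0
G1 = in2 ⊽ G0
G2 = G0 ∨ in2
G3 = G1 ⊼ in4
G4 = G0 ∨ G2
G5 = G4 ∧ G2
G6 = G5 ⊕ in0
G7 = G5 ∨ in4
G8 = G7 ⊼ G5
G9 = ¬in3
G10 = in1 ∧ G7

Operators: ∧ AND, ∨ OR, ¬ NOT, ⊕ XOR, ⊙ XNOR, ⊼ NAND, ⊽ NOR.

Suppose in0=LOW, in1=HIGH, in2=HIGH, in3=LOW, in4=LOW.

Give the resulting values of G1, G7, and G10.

G1 = LOW, G7 = HIGH, G10 = HIGH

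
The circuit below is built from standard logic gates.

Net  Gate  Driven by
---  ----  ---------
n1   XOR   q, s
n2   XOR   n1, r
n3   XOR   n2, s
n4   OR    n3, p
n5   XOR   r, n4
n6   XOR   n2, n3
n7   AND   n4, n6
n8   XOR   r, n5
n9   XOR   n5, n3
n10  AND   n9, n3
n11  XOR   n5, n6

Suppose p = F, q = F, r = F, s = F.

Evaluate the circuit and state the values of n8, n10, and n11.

n1 = q XOR s = F XOR F = F
n2 = n1 XOR r = F XOR F = F
n3 = n2 XOR s = F XOR F = F
n4 = n3 OR p = F OR F = F
n5 = r XOR n4 = F XOR F = F
n6 = n2 XOR n3 = F XOR F = F
n8 = r XOR n5 = F XOR F = F
n9 = n5 XOR n3 = F XOR F = F
n10 = n9 AND n3 = F AND F = F
n11 = n5 XOR n6 = F XOR F = F

n8 = F, n10 = F, n11 = F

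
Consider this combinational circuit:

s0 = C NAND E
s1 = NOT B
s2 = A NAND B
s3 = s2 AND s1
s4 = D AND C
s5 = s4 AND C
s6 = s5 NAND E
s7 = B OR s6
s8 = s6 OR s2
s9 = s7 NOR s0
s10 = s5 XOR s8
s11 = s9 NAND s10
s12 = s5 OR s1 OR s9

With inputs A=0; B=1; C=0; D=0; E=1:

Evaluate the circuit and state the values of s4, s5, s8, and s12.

s4 = 0; s5 = 0; s8 = 1; s12 = 0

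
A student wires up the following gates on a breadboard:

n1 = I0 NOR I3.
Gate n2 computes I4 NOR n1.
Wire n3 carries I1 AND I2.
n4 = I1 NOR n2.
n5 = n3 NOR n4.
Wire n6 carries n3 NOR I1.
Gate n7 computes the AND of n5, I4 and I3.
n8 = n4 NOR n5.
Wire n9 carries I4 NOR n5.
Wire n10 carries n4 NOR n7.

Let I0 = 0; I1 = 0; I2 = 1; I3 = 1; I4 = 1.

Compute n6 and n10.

n1 = I0 NOR I3 = 0 NOR 1 = 0
n2 = I4 NOR n1 = 1 NOR 0 = 0
n3 = I1 AND I2 = 0 AND 1 = 0
n4 = I1 NOR n2 = 0 NOR 0 = 1
n5 = n3 NOR n4 = 0 NOR 1 = 0
n6 = n3 NOR I1 = 0 NOR 0 = 1
n7 = n5 AND I4 AND I3 = 0 AND 1 AND 1 = 0
n10 = n4 NOR n7 = 1 NOR 0 = 0

n6 = 1, n10 = 0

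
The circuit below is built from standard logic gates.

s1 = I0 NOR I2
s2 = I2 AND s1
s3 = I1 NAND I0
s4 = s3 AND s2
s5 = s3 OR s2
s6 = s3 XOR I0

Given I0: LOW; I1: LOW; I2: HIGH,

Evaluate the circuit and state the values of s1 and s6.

s1 = I0 NOR I2 = LOW NOR HIGH = LOW
s3 = I1 NAND I0 = LOW NAND LOW = HIGH
s6 = s3 XOR I0 = HIGH XOR LOW = HIGH

s1 = LOW, s6 = HIGH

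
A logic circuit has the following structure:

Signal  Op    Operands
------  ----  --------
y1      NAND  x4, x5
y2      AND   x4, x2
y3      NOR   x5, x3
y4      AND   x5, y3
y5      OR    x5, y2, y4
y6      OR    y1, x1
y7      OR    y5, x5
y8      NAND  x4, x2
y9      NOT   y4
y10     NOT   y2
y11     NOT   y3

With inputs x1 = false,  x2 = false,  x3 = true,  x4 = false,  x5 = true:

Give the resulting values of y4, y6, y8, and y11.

y1 = x4 NAND x5 = false NAND true = true
y3 = x5 NOR x3 = true NOR true = false
y4 = x5 AND y3 = true AND false = false
y6 = y1 OR x1 = true OR false = true
y8 = x4 NAND x2 = false NAND false = true
y11 = NOT y3 = NOT false = true

y4 = false  y6 = true  y8 = true  y11 = true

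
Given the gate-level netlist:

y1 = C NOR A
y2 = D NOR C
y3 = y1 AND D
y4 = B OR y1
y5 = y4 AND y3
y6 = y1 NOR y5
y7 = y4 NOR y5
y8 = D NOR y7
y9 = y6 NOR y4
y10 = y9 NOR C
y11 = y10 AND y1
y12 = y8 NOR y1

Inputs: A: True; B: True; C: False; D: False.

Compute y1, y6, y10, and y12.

y1 = C NOR A = False NOR True = False
y3 = y1 AND D = False AND False = False
y4 = B OR y1 = True OR False = True
y5 = y4 AND y3 = True AND False = False
y6 = y1 NOR y5 = False NOR False = True
y7 = y4 NOR y5 = True NOR False = False
y8 = D NOR y7 = False NOR False = True
y9 = y6 NOR y4 = True NOR True = False
y10 = y9 NOR C = False NOR False = True
y12 = y8 NOR y1 = True NOR False = False

y1 = False  y6 = True  y10 = True  y12 = False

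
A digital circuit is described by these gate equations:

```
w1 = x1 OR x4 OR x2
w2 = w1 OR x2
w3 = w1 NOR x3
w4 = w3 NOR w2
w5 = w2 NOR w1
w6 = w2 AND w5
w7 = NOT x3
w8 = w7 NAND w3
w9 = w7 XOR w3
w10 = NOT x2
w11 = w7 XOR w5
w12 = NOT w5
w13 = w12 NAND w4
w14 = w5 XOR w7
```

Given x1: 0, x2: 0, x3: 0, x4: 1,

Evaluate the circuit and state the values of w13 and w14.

w13 = 1, w14 = 1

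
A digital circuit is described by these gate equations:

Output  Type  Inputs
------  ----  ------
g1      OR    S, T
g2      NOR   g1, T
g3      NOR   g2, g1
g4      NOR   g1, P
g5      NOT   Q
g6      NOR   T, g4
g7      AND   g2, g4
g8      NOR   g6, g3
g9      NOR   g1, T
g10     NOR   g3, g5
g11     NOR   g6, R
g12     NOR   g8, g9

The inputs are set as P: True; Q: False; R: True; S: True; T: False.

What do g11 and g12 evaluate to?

g1 = S OR T = True OR False = True
g2 = g1 NOR T = True NOR False = False
g3 = g2 NOR g1 = False NOR True = False
g4 = g1 NOR P = True NOR True = False
g6 = T NOR g4 = False NOR False = True
g8 = g6 NOR g3 = True NOR False = False
g9 = g1 NOR T = True NOR False = False
g11 = g6 NOR R = True NOR True = False
g12 = g8 NOR g9 = False NOR False = True

g11 = False  g12 = True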